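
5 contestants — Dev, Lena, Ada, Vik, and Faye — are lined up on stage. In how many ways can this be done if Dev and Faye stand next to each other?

48

Place the 3 others and the Dev-Faye pair as 4 objects in a line; the pair has 2 internal arrangements.
That gives 2 × 4! = 2 × 24 = 48.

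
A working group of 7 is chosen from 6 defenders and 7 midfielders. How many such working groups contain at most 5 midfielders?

Split by how many midfielders are chosen (0 through 5).
Sum: C(7,0)·C(6,7) + C(7,1)·C(6,6) + C(7,2)·C(6,5) + C(7,3)·C(6,4) + C(7,4)·C(6,3) + C(7,5)·C(6,2) = 0 + 7 + 126 + 525 + 700 + 315 = 1673.

1673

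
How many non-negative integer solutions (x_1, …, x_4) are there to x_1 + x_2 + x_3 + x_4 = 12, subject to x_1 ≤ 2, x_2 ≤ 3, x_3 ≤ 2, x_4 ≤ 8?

18

Ignoring the caps, the number of non-negative solutions to x_1+…+x_4 = 12 is C(15,3) = 455.
Subtract solutions that violate a single cap (substitute x_i' = x_i − (cap_i+1)): x_1 ≥ 3 gives C(12,3) = 220; x_2 ≥ 4 gives C(11,3) = 165; x_3 ≥ 3 gives C(12,3) = 220; x_4 ≥ 9 gives C(6,3) = 20. Together 625.
Add back pairs where two caps are both exceeded: 56 + 84 + 1 + 56 + 0 + 1 = 198.
Subtract triples: 10 + 0 + 0 + 0 = 10.
By inclusion–exclusion the count is 455 − 625 + 198 − 10 = 18.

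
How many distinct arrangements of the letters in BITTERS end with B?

360

Fix B in the last position and arrange the remaining 6 letters.
Those 6 letters have T appearing twice, giving (6)!/(2!) = 360.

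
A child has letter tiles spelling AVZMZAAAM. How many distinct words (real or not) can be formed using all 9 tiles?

3780

AVZMZAAAM has 9 letters with A appearing 4 times, M appearing twice, and Z appearing twice.
So there are 9! / (4!·2!·2!) = 3780 distinguishable arrangements.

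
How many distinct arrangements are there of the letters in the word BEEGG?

Letter multiplicities in BEEGG: B×1, E×2, G×2.
The number of distinct arrangements is 5!/(2!·2!) = 120/4 = 30.

30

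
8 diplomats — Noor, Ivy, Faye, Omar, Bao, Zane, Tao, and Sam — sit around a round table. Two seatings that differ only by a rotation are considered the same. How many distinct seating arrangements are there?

5040

Seat Noor anywhere (absorbing the rotational symmetry), then permute the other 7: (7)! = 5040.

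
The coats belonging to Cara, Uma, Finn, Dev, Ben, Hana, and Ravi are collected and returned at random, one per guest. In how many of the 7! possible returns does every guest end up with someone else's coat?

This is the derangement count D_7: permutations of 7 items with no fixed point.
By inclusion–exclusion this is Σ_{j=0}^{7} (−1)^j C(7,j)·(7−j)!.
Computing: 5040 − 5040 + 2520 − 840 + 210 − 42 + 7 − 1 = 1854.

1854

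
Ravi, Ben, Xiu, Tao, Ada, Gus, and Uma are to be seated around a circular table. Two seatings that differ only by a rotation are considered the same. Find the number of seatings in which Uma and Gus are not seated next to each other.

480

Without the restriction there are (6)! = 720 seatings.
Seatings with Uma beside Gus: treat them as a block with 2 internal orders, giving 2 × (5)! = 240.
Subtracting, 720 − 240 = 480.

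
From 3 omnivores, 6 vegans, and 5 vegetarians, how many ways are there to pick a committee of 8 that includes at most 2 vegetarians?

Split by how many vegetarians are chosen (0 through 2).
Sum: C(5,0)·C(9,8) + C(5,1)·C(9,7) + C(5,2)·C(9,6) = 9 + 180 + 840 = 1029.

1029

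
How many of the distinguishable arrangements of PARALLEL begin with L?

With the first slot taken by L, it remains to arrange the other 7 letters (PARALEL).
Those 7 letters have A appearing twice and L appearing twice, giving (7)!/(2!·2!) = 1260.

1260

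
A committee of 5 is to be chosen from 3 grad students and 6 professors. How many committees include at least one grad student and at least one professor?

With no constraint there are C(9,5) = 126 possible selections.
Selections missing a whole group: no grad students → C(6,5) = 6; no professors → C(3,5) = 0.
Both groups omitted at once is impossible, so 126 − 6 = 120.

120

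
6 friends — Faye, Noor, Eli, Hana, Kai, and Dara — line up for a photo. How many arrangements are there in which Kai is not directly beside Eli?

Of the 6! = 720 arrangements, those with Kai and Eli adjacent number 2 × 5! = 240 (treat the pair as a block with 2 internal orders).
Complementary counting: 720 − 240 = 480.

480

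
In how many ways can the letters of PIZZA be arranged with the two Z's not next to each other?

There are 5!/(2!) = 60 arrangements of PIZZA in total.
If the two Z's are adjacent, glue them into one block, leaving 4 items to arrange: (4)! = 24 ways.
Hence 60 − 24 = 36.

36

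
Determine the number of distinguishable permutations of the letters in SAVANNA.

420

SAVANNA has 7 letters with A appearing 3 times and N appearing twice.
The number of distinct arrangements is 7!/(3!·2!) = 5040/12 = 420.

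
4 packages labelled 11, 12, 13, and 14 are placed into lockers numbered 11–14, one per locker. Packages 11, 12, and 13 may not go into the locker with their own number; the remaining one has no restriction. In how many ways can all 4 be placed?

11

Let Aᵢ (for i ∈ {11, 12, 13}) be the placements that put package i in its forbidden locker. Any j of these fix j positions, leaving (4−j)! ways to fill the rest, and there are C(3,j) ways to pick which j.
By inclusion–exclusion, the number of valid placements is Σ_{j=0}^{3} (−1)^j C(3,j)·(4−j)!.
Computing: 24 − 18 + 6 − 1 = 11.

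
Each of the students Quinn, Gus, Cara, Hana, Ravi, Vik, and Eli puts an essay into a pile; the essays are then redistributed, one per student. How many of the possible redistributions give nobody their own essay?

Let Aᵢ be the assignments in which student i gets their own essay. We want the size of the complement of A₁∪…∪A_7.
By inclusion–exclusion this is Σ_{j=0}^{7} (−1)^j C(7,j)·(7−j)!.
Computing: 5040 − 5040 + 2520 − 840 + 210 − 42 + 7 − 1 = 1854.

1854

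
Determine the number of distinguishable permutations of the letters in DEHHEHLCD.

Letter multiplicities in DEHHEHLCD: C×1, D×2, E×2, H×3, L×1.
Dividing 9! = 362880 by 3!·2!·2! = 24 for the repeated letters gives 15120.

15120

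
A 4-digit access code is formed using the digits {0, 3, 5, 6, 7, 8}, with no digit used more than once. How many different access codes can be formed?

With no repetition, fill the 4 digits in order: 6 choices, then 5, down to 3.
That product is 6 × 5 × 4 × 3 = 360.

360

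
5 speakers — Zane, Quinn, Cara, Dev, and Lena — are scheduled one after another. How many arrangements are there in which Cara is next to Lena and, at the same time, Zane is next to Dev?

Treat {Cara,Lena} as one block (2 orders) and {Zane,Dev} as another (2 orders).
That leaves 3 units to arrange: 2 × 2 × 3! = 4 × 6 = 24.

24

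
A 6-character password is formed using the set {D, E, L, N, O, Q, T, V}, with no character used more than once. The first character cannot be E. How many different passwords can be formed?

The first character has 8−1 = 7 choices (anything except E).
The remaining 5 characters are filled from the other 7 symbols without repetition: 7 × 6 × 5 × 4 × 3 = 2520.
Total: 7 × 2520 = 17640.

17640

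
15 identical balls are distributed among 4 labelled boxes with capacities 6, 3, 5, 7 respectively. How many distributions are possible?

Ignoring the caps, the number of non-negative solutions to x_1+…+x_4 = 15 is C(18,3) = 816.
Subtract solutions that violate a single cap (substitute x_i' = x_i − (cap_i+1)): x_1 ≥ 7 gives C(11,3) = 165; x_2 ≥ 4 gives C(14,3) = 364; x_3 ≥ 6 gives C(12,3) = 220; x_4 ≥ 8 gives C(10,3) = 120. Together 869.
Add back pairs where two caps are both exceeded: 35 + 10 + 1 + 56 + 20 + 4 = 126.
By inclusion–exclusion the count is 816 − 869 + 126 = 73.

73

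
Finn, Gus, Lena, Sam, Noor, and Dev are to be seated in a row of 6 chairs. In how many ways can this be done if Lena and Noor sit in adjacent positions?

Glue Lena and Noor into one block (2 internal orders), leaving 5 units to arrange in a row.
That gives 2 × 5! = 2 × 120 = 240.

240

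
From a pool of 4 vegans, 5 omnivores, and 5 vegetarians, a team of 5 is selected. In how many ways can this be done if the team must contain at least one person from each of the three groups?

Total 5-person selections from all 14: C(14,5) = 2002.
Subtract selections that omit an entire group: no vegans → C(10,5) = 252; no omnivores → C(9,5) = 126; no vegetarians → C(9,5) = 126.
Add back selections omitting two groups (i.e. drawn from a single group): C(4,5) + C(5,5) + C(5,5) = 2.
By inclusion–exclusion: 2002 − 504 + 2 = 1500.

1500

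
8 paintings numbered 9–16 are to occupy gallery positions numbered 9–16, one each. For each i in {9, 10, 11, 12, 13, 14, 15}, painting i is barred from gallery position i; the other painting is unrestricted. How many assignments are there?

Let Aᵢ (for 9 ≤ i ≤ 15) be the placements that put painting i in its forbidden gallery position. Any j of these fix j positions, leaving (8−j)! ways to fill the rest, and there are C(7,j) ways to pick which j.
By inclusion–exclusion, the number of valid placements is Σ_{j=0}^{7} (−1)^j C(7,j)·(8−j)!.
Computing: 40320 − 35280 + 15120 − 4200 + 840 − 126 + 14 − 1 = 16687.

16687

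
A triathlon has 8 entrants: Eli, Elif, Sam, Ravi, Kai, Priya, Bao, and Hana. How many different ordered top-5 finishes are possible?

This is an ordered selection of 5 from 8: P(8,5).
That gives 8 × 7 × 6 × 5 × 4 = 6720.

6720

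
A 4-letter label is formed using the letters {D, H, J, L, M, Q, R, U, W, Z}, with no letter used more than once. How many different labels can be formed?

This is a permutation of 4 out of 10: P(10,4) = 10!/6!.
10 × 9 × 8 × 7 = 5040.

5040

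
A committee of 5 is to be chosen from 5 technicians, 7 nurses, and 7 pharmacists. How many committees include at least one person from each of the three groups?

8085

Unrestricted: C(19,5) = 11628 ways to pick any 5 of the 19.
Subtract selections that omit an entire group: no technicians → C(14,5) = 2002; no nurses → C(12,5) = 792; no pharmacists → C(12,5) = 792.
Add back selections omitting two groups (i.e. drawn from a single group): C(5,5) + C(7,5) + C(7,5) = 43.
By inclusion–exclusion: 11628 − 3586 + 43 = 8085.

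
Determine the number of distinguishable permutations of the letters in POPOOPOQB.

The 9 letters of POPOOPOQB have repeats: O appearing 4 times and P appearing 3 times.
The number of distinct arrangements is 9!/(4!·3!) = 362880/144 = 2520.

2520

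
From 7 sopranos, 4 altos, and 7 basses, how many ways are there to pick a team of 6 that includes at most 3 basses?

Split by how many basses are chosen (0 through 3).
Sum: C(7,0)·C(11,6) + C(7,1)·C(11,5) + C(7,2)·C(11,4) + C(7,3)·C(11,3) = 462 + 3234 + 6930 + 5775 = 16401.

16401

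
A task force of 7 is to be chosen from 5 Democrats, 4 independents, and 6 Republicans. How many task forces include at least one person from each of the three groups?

Unrestricted: C(15,7) = 6435 ways to pick any 7 of the 15.
Selections missing a whole group: no Democrats → C(10,7) = 120; no independents → C(11,7) = 330; no Republicans → C(9,7) = 36.
Add back selections omitting two groups (i.e. drawn from a single group): C(5,7) + C(4,7) + C(6,7) = 0.
By inclusion–exclusion: 6435 − 486 + 0 = 5949.

5949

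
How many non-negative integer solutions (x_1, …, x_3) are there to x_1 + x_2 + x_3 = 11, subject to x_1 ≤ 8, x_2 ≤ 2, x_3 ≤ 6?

Without the upper bounds there are C(13,2) = 78 ways to split 11 among 3 variables.
Subtract solutions that violate a single cap (substitute x_i' = x_i − (cap_i+1)): x_1 ≥ 9 gives C(4,2) = 6; x_2 ≥ 3 gives C(10,2) = 45; x_3 ≥ 7 gives C(6,2) = 15. Together 66.
Add back pairs where two caps are both exceeded: 0 + 0 + 3 = 3.
By inclusion–exclusion the count is 78 − 66 + 3 = 15.

15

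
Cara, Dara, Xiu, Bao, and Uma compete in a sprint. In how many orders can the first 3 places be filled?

60

This is an ordered selection of 3 from 5: P(5,3).
That gives 5 × 4 × 3 = 60.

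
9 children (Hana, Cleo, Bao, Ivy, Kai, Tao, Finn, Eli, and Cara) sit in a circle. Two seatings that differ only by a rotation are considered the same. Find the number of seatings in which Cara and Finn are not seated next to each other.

Without the restriction there are (8)! = 40320 seatings.
Those with Cara next to Finn: fuse the pair into one unit and seat 8 units around a circle — 2·(7)! = 10080.
Subtracting, 40320 − 10080 = 30240.

30240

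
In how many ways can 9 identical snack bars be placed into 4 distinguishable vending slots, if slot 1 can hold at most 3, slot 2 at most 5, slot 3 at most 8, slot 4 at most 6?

133

By stars and bars, unrestricted non-negative solutions to x_1+…+x_4 = 9 number C(9+3,3) = 220.
Subtract solutions that violate a single cap (substitute x_i' = x_i − (cap_i+1)): x_1 ≥ 4 gives C(8,3) = 56; x_2 ≥ 6 gives C(6,3) = 20; x_3 ≥ 9 gives C(3,3) = 1; x_4 ≥ 7 gives C(5,3) = 10. Together 87.
No two caps can be exceeded simultaneously, so the pair terms are all 0.
By inclusion–exclusion the count is 220 − 87 + 0 = 133.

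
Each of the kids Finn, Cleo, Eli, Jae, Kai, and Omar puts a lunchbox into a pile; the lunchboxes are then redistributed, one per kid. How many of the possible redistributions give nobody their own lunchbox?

265

This is the derangement count D_6: permutations of 6 items with no fixed point.
By inclusion–exclusion this is Σ_{j=0}^{6} (−1)^j C(6,j)·(6−j)!.
Computing: 720 − 720 + 360 − 120 + 30 − 6 + 1 = 265.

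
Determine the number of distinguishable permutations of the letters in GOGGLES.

840

The 7 letters of GOGGLES have repeats: G appearing 3 times.
So there are 7! / (3!) = 840 distinguishable arrangements.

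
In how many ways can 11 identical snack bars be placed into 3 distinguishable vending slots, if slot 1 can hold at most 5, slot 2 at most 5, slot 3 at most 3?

6

Without the upper bounds there are C(13,2) = 78 ways to split 11 among 3 vending slots.
Subtract solutions that violate a single cap (substitute x_i' = x_i − (cap_i+1)): x_1 ≥ 6 gives C(7,2) = 21; x_2 ≥ 6 gives C(7,2) = 21; x_3 ≥ 4 gives C(9,2) = 36. Together 78.
Add back pairs where two caps are both exceeded: 0 + 3 + 3 = 6.
By inclusion–exclusion the count is 78 − 78 + 6 = 6.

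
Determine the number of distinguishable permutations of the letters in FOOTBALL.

10080

FOOTBALL has 8 letters with L appearing twice and O appearing twice.
Dividing 8! = 40320 by 2!·2! = 4 for the repeated letters gives 10080.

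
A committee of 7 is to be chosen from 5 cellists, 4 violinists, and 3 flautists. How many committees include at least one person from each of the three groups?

Total 7-person selections from all 12: C(12,7) = 792.
Subtract selections that omit an entire group: no cellists → C(7,7) = 1; no violinists → C(8,7) = 8; no flautists → C(9,7) = 36.
Add back selections omitting two groups (i.e. drawn from a single group): C(5,7) + C(4,7) + C(3,7) = 0.
By inclusion–exclusion: 792 − 45 + 0 = 747.

747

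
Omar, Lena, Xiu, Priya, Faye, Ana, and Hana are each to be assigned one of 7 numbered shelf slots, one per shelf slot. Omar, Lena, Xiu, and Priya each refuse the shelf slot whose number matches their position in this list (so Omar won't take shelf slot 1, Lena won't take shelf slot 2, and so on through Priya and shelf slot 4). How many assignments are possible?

Let Aᵢ (for 1 ≤ i ≤ 4) be the placements that put person i in their forbidden shelf slot. Any j of these fix j positions, leaving (7−j)! ways to fill the rest, and there are C(4,j) ways to pick which j.
By inclusion–exclusion, the number of valid placements is Σ_{j=0}^{4} (−1)^j C(4,j)·(7−j)!.
Computing: 5040 − 2880 + 720 − 96 + 6 = 2790.

2790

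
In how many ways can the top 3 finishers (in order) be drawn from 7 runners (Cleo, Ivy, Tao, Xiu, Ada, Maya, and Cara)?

210

There are 7 choices for 1st place, 6 for 2nd, and 5 for 3rd.
That gives 7 × 6 × 5 = 210.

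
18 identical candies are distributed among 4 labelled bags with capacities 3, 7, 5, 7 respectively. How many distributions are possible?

Without the upper bounds there are C(21,3) = 1330 ways to split 18 among 4 bags.
Subtract solutions that violate a single cap (substitute x_i' = x_i − (cap_i+1)): x_1 ≥ 4 gives C(17,3) = 680; x_2 ≥ 8 gives C(13,3) = 286; x_3 ≥ 6 gives C(15,3) = 455; x_4 ≥ 8 gives C(13,3) = 286. Together 1707.
Add back pairs where two caps are both exceeded: 84 + 165 + 84 + 35 + 10 + 35 = 413.
Subtract triples: 1 + 0 + 1 + 0 = 2.
By inclusion–exclusion the count is 1330 − 1707 + 413 − 2 = 34.

34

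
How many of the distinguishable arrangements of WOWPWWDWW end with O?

With the last slot taken by O, it remains to arrange the other 8 letters (WWPWWDWW).
Those 8 letters have W appearing 6 times, giving (8)!/(6!) = 56.

56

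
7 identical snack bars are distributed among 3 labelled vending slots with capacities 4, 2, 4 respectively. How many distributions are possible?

By stars and bars, unrestricted non-negative solutions to x_1+…+x_3 = 7 number C(7+2,2) = 36.
Subtract solutions that violate a single cap (substitute x_i' = x_i − (cap_i+1)): x_1 ≥ 5 gives C(4,2) = 6; x_2 ≥ 3 gives C(6,2) = 15; x_3 ≥ 5 gives C(4,2) = 6. Together 27.
No two caps can be exceeded simultaneously, so the pair terms are all 0.
By inclusion–exclusion the count is 36 − 27 + 0 = 9.

9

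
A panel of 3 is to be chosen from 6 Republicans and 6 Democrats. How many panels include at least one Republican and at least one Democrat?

180

With no constraint there are C(12,3) = 220 possible selections.
Subtract selections that omit an entire group: no Republicans → C(6,3) = 20; no Democrats → C(6,3) = 20.
Both groups omitted at once is impossible, so 220 − 40 = 180.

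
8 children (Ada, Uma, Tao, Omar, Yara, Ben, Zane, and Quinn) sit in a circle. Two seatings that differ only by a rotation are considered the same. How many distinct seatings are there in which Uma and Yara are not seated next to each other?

Without the restriction there are (7)! = 5040 seatings.
Those with Uma next to Yara: fuse the pair into one unit and seat 7 units around a circle — 2·(6)! = 1440.
Subtracting, 5040 − 1440 = 3600.

3600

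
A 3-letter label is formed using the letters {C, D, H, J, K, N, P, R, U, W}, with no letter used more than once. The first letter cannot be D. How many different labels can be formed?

648

The first letter has 10−1 = 9 choices (anything except D).
The remaining 2 letters are filled from the other 9 symbols without repetition: 9 × 8 = 72.
Total: 9 × 72 = 648.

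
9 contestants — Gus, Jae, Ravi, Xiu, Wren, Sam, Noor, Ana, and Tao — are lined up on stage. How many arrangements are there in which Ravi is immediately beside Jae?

Glue Ravi and Jae into one block (2 internal orders), leaving 8 units to arrange in a row.
That gives 2 × 8! = 2 × 40320 = 80640.

80640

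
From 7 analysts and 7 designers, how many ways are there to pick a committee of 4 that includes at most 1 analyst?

Split by how many analysts are chosen (0 through 1).
Sum: C(7,0)·C(7,4) + C(7,1)·C(7,3) = 35 + 245 = 280.

280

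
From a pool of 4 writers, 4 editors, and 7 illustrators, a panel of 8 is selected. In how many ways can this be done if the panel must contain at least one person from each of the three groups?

Unrestricted: C(15,8) = 6435 ways to pick any 8 of the 15.
Selections missing a whole group: no writers → C(11,8) = 165; no editors → C(11,8) = 165; no illustrators → C(8,8) = 1.
Add back selections omitting two groups (i.e. drawn from a single group): C(4,8) + C(4,8) + C(7,8) = 0.
By inclusion–exclusion: 6435 − 331 + 0 = 6104.

6104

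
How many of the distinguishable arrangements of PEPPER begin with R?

Fix R in the first position and arrange the remaining 5 letters.
Those 5 letters have E appearing twice and P appearing 3 times, giving (5)!/(3!·2!) = 10.

10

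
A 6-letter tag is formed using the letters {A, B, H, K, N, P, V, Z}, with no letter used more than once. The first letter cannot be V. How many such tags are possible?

17640

The first letter has 8−1 = 7 choices (anything except V).
The remaining 5 letters are filled from the other 7 symbols without repetition: 7 × 6 × 5 × 4 × 3 = 2520.
Total: 7 × 2520 = 17640.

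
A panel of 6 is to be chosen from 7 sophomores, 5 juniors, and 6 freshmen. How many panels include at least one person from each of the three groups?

Total 6-person selections from all 18: C(18,6) = 18564.
Selections missing a whole group: no sophomores → C(11,6) = 462; no juniors → C(13,6) = 1716; no freshmen → C(12,6) = 924.
Add back selections omitting two groups (i.e. drawn from a single group): C(7,6) + C(5,6) + C(6,6) = 8.
By inclusion–exclusion: 18564 − 3102 + 8 = 15470.

15470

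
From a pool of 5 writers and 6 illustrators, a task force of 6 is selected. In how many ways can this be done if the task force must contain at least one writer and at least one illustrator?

461

With no constraint there are C(11,6) = 462 possible selections.
Subtract selections that omit an entire group: no writers → C(6,6) = 1; no illustrators → C(5,6) = 0.
Both groups omitted at once is impossible, so 462 − 1 = 461.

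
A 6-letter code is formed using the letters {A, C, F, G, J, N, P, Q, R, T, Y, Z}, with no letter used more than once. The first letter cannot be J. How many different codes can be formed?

609840

The first letter has 12−1 = 11 choices (anything except J).
The remaining 5 letters are filled from the other 11 symbols without repetition: 11 × 10 × 9 × 8 × 7 = 55440.
Total: 11 × 55440 = 609840.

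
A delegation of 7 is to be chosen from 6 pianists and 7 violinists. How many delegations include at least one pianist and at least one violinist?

1715

Unrestricted: C(13,7) = 1716 ways to pick any 7 of the 13.
Subtract selections that omit an entire group: no pianists → C(7,7) = 1; no violinists → C(6,7) = 0.
Both groups omitted at once is impossible, so 1716 − 1 = 1715.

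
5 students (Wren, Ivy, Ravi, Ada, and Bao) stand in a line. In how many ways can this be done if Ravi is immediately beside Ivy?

48

Treat {Ravi, Ivy} as a single unit. There are 4 units to order, and the pair itself can be ordered 2 ways.
So the count is 2·(4)! = 48.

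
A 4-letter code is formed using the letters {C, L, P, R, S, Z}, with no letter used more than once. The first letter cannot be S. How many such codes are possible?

The first letter has 6−1 = 5 choices (anything except S).
The remaining 3 letters are filled from the other 5 symbols without repetition: 5 × 4 × 3 = 60.
Total: 5 × 60 = 300.

300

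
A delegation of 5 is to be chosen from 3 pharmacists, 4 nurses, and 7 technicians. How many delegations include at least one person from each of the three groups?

Unrestricted: C(14,5) = 2002 ways to pick any 5 of the 14.
Subtract selections that omit an entire group: no pharmacists → C(11,5) = 462; no nurses → C(10,5) = 252; no technicians → C(7,5) = 21.
Add back selections omitting two groups (i.e. drawn from a single group): C(3,5) + C(4,5) + C(7,5) = 21.
By inclusion–exclusion: 2002 − 735 + 21 = 1288.

1288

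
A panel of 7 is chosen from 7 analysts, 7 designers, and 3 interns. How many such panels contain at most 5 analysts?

Split by how many analysts are chosen (0 through 5).
Sum: C(7,0)·C(10,7) + C(7,1)·C(10,6) + C(7,2)·C(10,5) + C(7,3)·C(10,4) + C(7,4)·C(10,3) + C(7,5)·C(10,2) = 120 + 1470 + 5292 + 7350 + 4200 + 945 = 19377.

19377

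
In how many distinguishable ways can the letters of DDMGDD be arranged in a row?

The 6 letters of DDMGDD have repeats: D appearing 4 times.
The number of distinct arrangements is 6!/(4!) = 720/24 = 30.

30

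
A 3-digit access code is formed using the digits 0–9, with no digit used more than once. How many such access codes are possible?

This is a permutation of 3 out of 10: P(10,3) = 10!/7!.
10 × 9 × 8 = 720.

720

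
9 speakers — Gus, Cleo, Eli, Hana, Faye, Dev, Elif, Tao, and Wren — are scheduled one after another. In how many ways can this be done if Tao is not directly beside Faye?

Of the 9! = 362880 arrangements, those with Tao and Faye adjacent number 2 × 8! = 80640 (treat the pair as a block with 2 internal orders).
Complementary counting: 362880 − 80640 = 282240.

282240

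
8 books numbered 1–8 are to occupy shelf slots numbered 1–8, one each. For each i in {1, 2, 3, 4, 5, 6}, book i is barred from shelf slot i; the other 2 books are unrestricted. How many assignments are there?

Let Aᵢ (for 1 ≤ i ≤ 6) be the placements that put book i in its forbidden shelf slot. Any j of these fix j positions, leaving (8−j)! ways to fill the rest, and there are C(6,j) ways to pick which j.
By inclusion–exclusion, the number of valid placements is Σ_{j=0}^{6} (−1)^j C(6,j)·(8−j)!.
Computing: 40320 − 30240 + 10800 − 2400 + 360 − 36 + 2 = 18806.

18806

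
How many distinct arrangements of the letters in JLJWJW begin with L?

With the first slot taken by L, it remains to arrange the other 5 letters (JJWJW).
Those 5 letters have J appearing 3 times and W appearing twice, giving (5)!/(3!·2!) = 10.

10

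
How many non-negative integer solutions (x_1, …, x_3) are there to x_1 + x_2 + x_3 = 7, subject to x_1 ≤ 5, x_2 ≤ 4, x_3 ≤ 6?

Ignoring the caps, the number of non-negative solutions to x_1+…+x_3 = 7 is C(9,2) = 36.
Subtract solutions that violate a single cap (substitute x_i' = x_i − (cap_i+1)): x_1 ≥ 6 gives C(3,2) = 3; x_2 ≥ 5 gives C(4,2) = 6; x_3 ≥ 7 gives C(2,2) = 1. Together 10.
No two caps can be exceeded simultaneously, so the pair terms are all 0.
By inclusion–exclusion the count is 36 − 10 + 0 = 26.

26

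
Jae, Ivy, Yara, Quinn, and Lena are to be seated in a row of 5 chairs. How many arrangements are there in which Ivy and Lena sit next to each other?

Glue Ivy and Lena into one block (2 internal orders), leaving 4 units to arrange in a row.
So the count is 2·(4)! = 48.

48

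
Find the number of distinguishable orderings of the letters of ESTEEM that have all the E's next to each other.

24

Treat the 3 copies of E as a single block. The multiset to arrange is then {EEE, M, S, T}, 4 items in all.
All 4 items are distinct, so there are (4)! = 24 arrangements.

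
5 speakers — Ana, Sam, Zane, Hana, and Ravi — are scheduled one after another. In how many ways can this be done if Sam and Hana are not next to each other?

72

There are 5! = 120 arrangements in all. If Sam and Hana are adjacent, merging them into one block gives 2·(4)! = 48 arrangements.
So 120 − 48 = 72 arrangements keep them apart.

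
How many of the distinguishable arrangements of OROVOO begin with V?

5

Fix V in the first position and arrange the remaining 5 letters.
Those 5 letters have O appearing 4 times, giving (5)!/(4!) = 5.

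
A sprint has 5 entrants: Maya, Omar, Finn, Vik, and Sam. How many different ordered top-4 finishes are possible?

This is an ordered selection of 4 from 5: P(5,4).
That gives 5 × 4 × 3 × 2 = 120.

120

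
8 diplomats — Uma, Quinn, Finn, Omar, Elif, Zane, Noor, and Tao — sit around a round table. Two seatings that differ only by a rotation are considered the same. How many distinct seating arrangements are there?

5040

Fix one person's seat to break rotational symmetry; the remaining 7 people can be arranged in (7)! = 5040 ways.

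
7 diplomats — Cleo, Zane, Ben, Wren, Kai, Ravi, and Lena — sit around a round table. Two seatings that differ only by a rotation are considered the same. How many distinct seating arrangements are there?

720

Fix one person's seat to break rotational symmetry; the remaining 6 people can be arranged in (6)! = 720 ways.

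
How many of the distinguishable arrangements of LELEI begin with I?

6

With the first slot taken by I, it remains to arrange the other 4 letters (LELE).
Those 4 letters have E appearing twice and L appearing twice, giving (4)!/(2!·2!) = 6.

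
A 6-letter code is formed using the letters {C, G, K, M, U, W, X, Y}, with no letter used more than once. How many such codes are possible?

This is a permutation of 6 out of 8: P(8,6) = 8!/2!.
That product is 8 × 7 × 6 × 5 × 4 × 3 = 20160.

20160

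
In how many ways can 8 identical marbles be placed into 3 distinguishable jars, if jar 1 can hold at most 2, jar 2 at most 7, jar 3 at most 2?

Without the upper bounds there are C(10,2) = 45 ways to split 8 among 3 jars.
Subtract solutions that violate a single cap (substitute x_i' = x_i − (cap_i+1)): x_1 ≥ 3 gives C(7,2) = 21; x_2 ≥ 8 gives C(2,2) = 1; x_3 ≥ 3 gives C(7,2) = 21. Together 43.
Add back pairs where two caps are both exceeded: 0 + 6 + 0 = 6.
By inclusion–exclusion the count is 45 − 43 + 6 = 8.

8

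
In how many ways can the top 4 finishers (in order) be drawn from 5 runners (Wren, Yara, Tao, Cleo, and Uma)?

120

There are 5 choices for 1st place, 4 for 2nd, and so on down to 2 for position 4.
That gives 5 × 4 × 3 × 2 = 120.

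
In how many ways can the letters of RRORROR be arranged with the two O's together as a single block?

6

Treat the 2 copies of O as a single block. The multiset to arrange is then {OO, R, R, R, R, R}, 6 items in all.
That gives (6)!/(5!) = 6 arrangements.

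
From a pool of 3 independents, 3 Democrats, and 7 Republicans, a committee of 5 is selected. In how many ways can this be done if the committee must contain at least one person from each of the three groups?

Unrestricted: C(13,5) = 1287 ways to pick any 5 of the 13.
Subtract selections that omit an entire group: no independents → C(10,5) = 252; no Democrats → C(10,5) = 252; no Republicans → C(6,5) = 6.
Add back selections omitting two groups (i.e. drawn from a single group): C(3,5) + C(3,5) + C(7,5) = 21.
By inclusion–exclusion: 1287 − 510 + 21 = 798.

798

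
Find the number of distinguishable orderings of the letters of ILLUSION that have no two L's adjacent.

There are 8!/(2!·2!) = 10080 arrangements of ILLUSION in total.
If the two L's are adjacent, glue them into one block, leaving 7 items to arrange: (7)!/(2!) = 2520 ways.
Subtracting, 10080 − 2520 = 7560 arrangements keep the L's apart.

7560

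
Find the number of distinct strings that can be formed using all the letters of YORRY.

Letter multiplicities in YORRY: O×1, R×2, Y×2.
So there are 5! / (2!·2!) = 30 distinguishable arrangements.

30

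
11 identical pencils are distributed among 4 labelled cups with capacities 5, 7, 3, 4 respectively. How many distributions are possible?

99

Ignoring the caps, the number of non-negative solutions to x_1+…+x_4 = 11 is C(14,3) = 364.
Subtract solutions that violate a single cap (substitute x_i' = x_i − (cap_i+1)): x_1 ≥ 6 gives C(8,3) = 56; x_2 ≥ 8 gives C(6,3) = 20; x_3 ≥ 4 gives C(10,3) = 120; x_4 ≥ 5 gives C(9,3) = 84. Together 280.
Add back pairs where two caps are both exceeded: 0 + 4 + 1 + 0 + 0 + 10 = 15.
By inclusion–exclusion the count is 364 − 280 + 15 = 99.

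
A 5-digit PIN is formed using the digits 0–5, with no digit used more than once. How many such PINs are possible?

With no repetition, fill the 5 digits in order: 6 choices, then 5, down to 2.
6 × 5 × 4 × 3 × 2 = 720.

720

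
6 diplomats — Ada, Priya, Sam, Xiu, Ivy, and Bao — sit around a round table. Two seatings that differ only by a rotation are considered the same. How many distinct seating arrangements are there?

Fix one person's seat to break rotational symmetry; the remaining 5 people can be arranged in (5)! = 120 ways.

120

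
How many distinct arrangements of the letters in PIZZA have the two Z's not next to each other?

36

Total arrangements of PIZZA: 5!/(2!) = 60.
Arrangements with the Z's together: treat ZZ as one letter, giving (4)! = 24.
Subtracting, 60 − 24 = 36 arrangements keep the Z's apart.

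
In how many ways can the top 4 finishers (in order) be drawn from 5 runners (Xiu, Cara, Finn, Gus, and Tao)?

There are 5 choices for 1st place, 4 for 2nd, and so on down to 2 for position 4.
That gives 5 × 4 × 3 × 2 = 120.

120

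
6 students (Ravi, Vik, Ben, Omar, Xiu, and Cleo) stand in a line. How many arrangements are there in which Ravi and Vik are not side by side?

Of the 6! = 720 arrangements, those with Ravi and Vik adjacent number 2 × 5! = 240 (treat the pair as a block with 2 internal orders).
Complementary counting: 720 − 240 = 480.

480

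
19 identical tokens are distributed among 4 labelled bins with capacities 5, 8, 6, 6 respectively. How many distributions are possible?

Without the upper bounds there are C(22,3) = 1540 ways to split 19 among 4 bins.
Subtract solutions that violate a single cap (substitute x_i' = x_i − (cap_i+1)): x_1 ≥ 6 gives C(16,3) = 560; x_2 ≥ 9 gives C(13,3) = 286; x_3 ≥ 7 gives C(15,3) = 455; x_4 ≥ 7 gives C(15,3) = 455. Together 1756.
Add back pairs where two caps are both exceeded: 35 + 84 + 84 + 20 + 20 + 56 = 299.
By inclusion–exclusion the count is 1540 − 1756 + 299 = 83.

83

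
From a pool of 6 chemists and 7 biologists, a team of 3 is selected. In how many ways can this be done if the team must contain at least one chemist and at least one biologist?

Unrestricted: C(13,3) = 286 ways to pick any 3 of the 13.
Selections missing a whole group: no chemists → C(7,3) = 35; no biologists → C(6,3) = 20.
Both groups omitted at once is impossible, so 286 − 55 = 231.

231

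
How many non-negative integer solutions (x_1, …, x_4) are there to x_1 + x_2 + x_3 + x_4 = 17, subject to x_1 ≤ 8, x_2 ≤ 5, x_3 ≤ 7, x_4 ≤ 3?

73

Without the upper bounds there are C(20,3) = 1140 ways to split 17 among 4 variables.
Subtract solutions that violate a single cap (substitute x_i' = x_i − (cap_i+1)): x_1 ≥ 9 gives C(11,3) = 165; x_2 ≥ 6 gives C(14,3) = 364; x_3 ≥ 8 gives C(12,3) = 220; x_4 ≥ 4 gives C(16,3) = 560. Together 1309.
Add back pairs where two caps are both exceeded: 10 + 1 + 35 + 20 + 120 + 56 = 242.
By inclusion–exclusion the count is 1140 − 1309 + 242 = 73.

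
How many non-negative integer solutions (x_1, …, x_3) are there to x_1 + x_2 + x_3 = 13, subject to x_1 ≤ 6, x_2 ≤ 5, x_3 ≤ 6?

Ignoring the caps, the number of non-negative solutions to x_1+…+x_3 = 13 is C(15,2) = 105.
Subtract solutions that violate a single cap (substitute x_i' = x_i − (cap_i+1)): x_1 ≥ 7 gives C(8,2) = 28; x_2 ≥ 6 gives C(9,2) = 36; x_3 ≥ 7 gives C(8,2) = 28. Together 92.
Add back pairs where two caps are both exceeded: 1 + 0 + 1 = 2.
By inclusion–exclusion the count is 105 − 92 + 2 = 15.

15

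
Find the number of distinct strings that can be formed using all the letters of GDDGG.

10

GDDGG has 5 letters with D appearing twice and G appearing 3 times.
So there are 5! / (3!·2!) = 10 distinguishable arrangements.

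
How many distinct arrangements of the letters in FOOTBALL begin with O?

Fix O in the first position and arrange the remaining 7 letters.
Those 7 letters have L appearing twice, giving (7)!/(2!) = 2520.

2520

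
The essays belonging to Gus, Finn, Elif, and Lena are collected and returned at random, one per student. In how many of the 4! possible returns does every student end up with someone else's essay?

Let Aᵢ be the assignments in which student i gets their own essay. We want the size of the complement of A₁∪…∪A_4.
By inclusion–exclusion this is Σ_{j=0}^{4} (−1)^j C(4,j)·(4−j)!.
Computing: 24 − 24 + 12 − 4 + 1 = 9.

9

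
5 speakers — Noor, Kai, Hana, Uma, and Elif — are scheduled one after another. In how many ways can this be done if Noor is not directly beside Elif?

There are 5! = 120 arrangements in all. If Noor and Elif are adjacent, merging them into one block gives 2·(4)! = 48 arrangements.
Complementary counting: 120 − 48 = 72.

72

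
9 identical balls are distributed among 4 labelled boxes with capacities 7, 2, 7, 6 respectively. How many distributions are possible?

Without the upper bounds there are C(12,3) = 220 ways to split 9 among 4 boxes.
Subtract solutions that violate a single cap (substitute x_i' = x_i − (cap_i+1)): x_1 ≥ 8 gives C(4,3) = 4; x_2 ≥ 3 gives C(9,3) = 84; x_3 ≥ 8 gives C(4,3) = 4; x_4 ≥ 7 gives C(5,3) = 10. Together 102.
No two caps can be exceeded simultaneously, so the pair terms are all 0.
By inclusion–exclusion the count is 220 − 102 + 0 = 118.

118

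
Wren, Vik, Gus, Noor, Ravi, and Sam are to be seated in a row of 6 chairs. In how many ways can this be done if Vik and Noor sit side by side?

240

Place the 4 others and the Vik-Noor pair as 5 objects in a line; the pair has 2 internal arrangements.
That gives 2 × 5! = 2 × 120 = 240.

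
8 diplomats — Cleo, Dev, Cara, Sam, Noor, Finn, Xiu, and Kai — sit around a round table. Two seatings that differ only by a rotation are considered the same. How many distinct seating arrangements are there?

5040

Seat Cleo anywhere (absorbing the rotational symmetry), then permute the other 7: (7)! = 5040.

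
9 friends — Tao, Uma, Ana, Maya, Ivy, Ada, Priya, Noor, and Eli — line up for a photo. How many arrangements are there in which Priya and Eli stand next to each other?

80640

Place the 7 others and the Priya-Eli pair as 8 objects in a line; the pair has 2 internal arrangements.
So the count is 2·(8)! = 80640.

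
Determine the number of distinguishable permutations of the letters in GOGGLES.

GOGGLES has 7 letters with G appearing 3 times.
Dividing 7! = 5040 by 3! = 6 for the repeated letters gives 840.

840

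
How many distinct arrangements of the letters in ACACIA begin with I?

With the first slot taken by I, it remains to arrange the other 5 letters (ACACA).
Those 5 letters have A appearing 3 times and C appearing twice, giving (5)!/(3!·2!) = 10.

10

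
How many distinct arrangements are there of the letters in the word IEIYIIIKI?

504

The 9 letters of IEIYIIIKI have repeats: I appearing 6 times.
Dividing 9! = 362880 by 6! = 720 for the repeated letters gives 504.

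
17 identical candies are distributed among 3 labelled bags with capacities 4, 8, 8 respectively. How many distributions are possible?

Without the upper bounds there are C(19,2) = 171 ways to split 17 among 3 bags.
Subtract solutions that violate a single cap (substitute x_i' = x_i − (cap_i+1)): x_1 ≥ 5 gives C(14,2) = 91; x_2 ≥ 9 gives C(10,2) = 45; x_3 ≥ 9 gives C(10,2) = 45. Together 181.
Add back pairs where two caps are both exceeded: 10 + 10 + 0 = 20.
By inclusion–exclusion the count is 171 − 181 + 20 = 10.

10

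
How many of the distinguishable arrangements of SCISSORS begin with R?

Fix R in the first position and arrange the remaining 7 letters.
Those 7 letters have S appearing 4 times, giving (7)!/(4!) = 210.

210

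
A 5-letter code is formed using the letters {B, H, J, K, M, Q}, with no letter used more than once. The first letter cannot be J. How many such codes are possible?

600

The first letter has 6−1 = 5 choices (anything except J).
The remaining 4 letters are filled from the other 5 symbols without repetition: 5 × 4 × 3 × 2 = 120.
Total: 5 × 120 = 600.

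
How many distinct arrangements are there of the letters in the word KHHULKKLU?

7560

KHHULKKLU has 9 letters with H appearing twice, K appearing 3 times, L appearing twice, and U appearing twice.
The number of distinct arrangements is 9!/(3!·2!·2!·2!) = 362880/48 = 7560.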